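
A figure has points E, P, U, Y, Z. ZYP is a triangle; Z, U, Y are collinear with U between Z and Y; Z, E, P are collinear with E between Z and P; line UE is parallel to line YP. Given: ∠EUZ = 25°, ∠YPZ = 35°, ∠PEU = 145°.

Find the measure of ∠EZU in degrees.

∠EZU = 120°

1. ∠PYZ = 25°  [UE∥YP, corresponding at U]
2. ∠PZY = 120°  [△ZYP]
3. ∠EZU = 120°  [U on ZY, E on ZP]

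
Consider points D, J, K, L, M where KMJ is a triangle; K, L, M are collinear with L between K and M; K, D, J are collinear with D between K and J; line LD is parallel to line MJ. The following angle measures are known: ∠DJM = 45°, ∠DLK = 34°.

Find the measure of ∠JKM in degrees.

1. ∠KJM = 45°  [D on ray JK]
2. ∠JMK = 34°  [LD∥MJ, corresponding at L]
3. ∠JKM = 101°  [△KMJ]

∠JKM = 101°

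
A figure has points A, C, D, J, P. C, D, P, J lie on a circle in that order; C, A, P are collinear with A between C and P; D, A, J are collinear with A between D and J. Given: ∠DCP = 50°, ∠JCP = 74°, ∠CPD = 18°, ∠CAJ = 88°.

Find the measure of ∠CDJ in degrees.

1. ∠DJP = 50°  [same arc DP]
2. ∠JAP = 92°  [linear pair at A on CP]
3. ∠CPJ = 38°  [△PAJ]
4. ∠CDJ = 38°  [same arc CJ]

∠CDJ = 38°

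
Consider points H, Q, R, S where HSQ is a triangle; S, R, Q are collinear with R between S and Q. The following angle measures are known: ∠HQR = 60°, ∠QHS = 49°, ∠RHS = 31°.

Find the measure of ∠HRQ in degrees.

∠HRQ = 102°

1. ∠HQS = 60°  [R on ray QS]
2. ∠HSQ = 71°  [△HSQ]
3. ∠HSR = 71°  [R on ray SQ]
4. ∠HRS = 78°  [△HSR]
5. ∠HRQ = 102°  [linear pair at R on SQ]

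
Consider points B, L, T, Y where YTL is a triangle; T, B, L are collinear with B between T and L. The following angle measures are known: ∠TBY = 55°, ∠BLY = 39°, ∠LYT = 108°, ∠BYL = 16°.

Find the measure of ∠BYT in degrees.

∠BYT = 92°

1. ∠TLY = 39°  [B on ray LT]
2. ∠LTY = 33°  [△YTL]
3. ∠BTY = 33°  [B on ray TL]
4. ∠BYT = 92°  [△YTB]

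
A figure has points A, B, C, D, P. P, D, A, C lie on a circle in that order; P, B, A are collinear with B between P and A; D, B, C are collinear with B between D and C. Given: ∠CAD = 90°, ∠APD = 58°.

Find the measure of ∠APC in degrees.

∠APC = 32°

1. ∠ACD = 58°  [same arc DA]
2. ∠ADC = 32°  [△DAC]
3. ∠APC = 32°  [same arc AC]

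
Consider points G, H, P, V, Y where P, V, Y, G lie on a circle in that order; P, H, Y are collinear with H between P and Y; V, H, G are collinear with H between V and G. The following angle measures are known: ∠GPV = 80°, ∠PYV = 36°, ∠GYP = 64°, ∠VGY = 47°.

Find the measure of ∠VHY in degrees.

∠VHY = 111°

1. ∠GYV = 100°  [cyclic PVYG, opposite ∠P+∠Y]
2. ∠GVY = 33°  [△VYG]
3. ∠VHY = 111°  [△VHY]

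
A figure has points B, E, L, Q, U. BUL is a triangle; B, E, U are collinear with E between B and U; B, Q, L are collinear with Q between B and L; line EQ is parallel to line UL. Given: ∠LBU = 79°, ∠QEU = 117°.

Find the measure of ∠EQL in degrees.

1. ∠EBQ = 79°  [E on BU, Q on BL]
2. ∠BEQ = 63°  [linear pair at E on BU]
3. ∠BQE = 38°  [△BEQ]
4. ∠EQL = 142°  [linear pair at Q on BL]

∠EQL = 142°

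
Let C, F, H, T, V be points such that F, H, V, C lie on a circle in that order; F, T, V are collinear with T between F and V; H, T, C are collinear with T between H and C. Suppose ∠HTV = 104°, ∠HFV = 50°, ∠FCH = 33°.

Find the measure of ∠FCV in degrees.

∠FCV = 83°

1. ∠CTF = 104°  [vertical angles at T]
2. ∠HCV = 50°  [same arc HV]
3. ∠CFV = 43°  [△FTC]
4. ∠CTV = 76°  [linear pair at T on FV]
5. ∠CVF = 54°  [△VTC]
6. ∠FCV = 83°  [△FVC]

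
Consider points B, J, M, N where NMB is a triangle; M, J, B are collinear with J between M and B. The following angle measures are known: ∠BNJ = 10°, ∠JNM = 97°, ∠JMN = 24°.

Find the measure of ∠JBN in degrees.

∠JBN = 49°

1. ∠MJN = 59°  [△NMJ]
2. ∠BJN = 121°  [linear pair at J on MB]
3. ∠JBN = 49°  [△NJB]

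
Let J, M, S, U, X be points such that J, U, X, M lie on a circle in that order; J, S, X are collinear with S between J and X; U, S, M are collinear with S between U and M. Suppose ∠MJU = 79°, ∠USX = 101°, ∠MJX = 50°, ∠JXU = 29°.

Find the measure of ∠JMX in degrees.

1. ∠MXU = 101°  [cyclic JUXM, opposite ∠J+∠X]
2. ∠JSM = 101°  [vertical angles at S]
3. ∠MUX = 50°  [△USX]
4. ∠UMX = 29°  [△UXM]
5. ∠MSX = 79°  [linear pair at S on JX]
6. ∠JXM = 72°  [△XSM]
7. ∠JMX = 58°  [△JXM]

∠JMX = 58°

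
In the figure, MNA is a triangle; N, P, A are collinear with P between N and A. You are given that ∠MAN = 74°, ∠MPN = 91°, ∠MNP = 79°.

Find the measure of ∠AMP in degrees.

∠AMP = 17°

1. ∠MAP = 74°  [P on ray AN]
2. ∠APM = 89°  [linear pair at P on NA]
3. ∠AMP = 17°  [△MPA]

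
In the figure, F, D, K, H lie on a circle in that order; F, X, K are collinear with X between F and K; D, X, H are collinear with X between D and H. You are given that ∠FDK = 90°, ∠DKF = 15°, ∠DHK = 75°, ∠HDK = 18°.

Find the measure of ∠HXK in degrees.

∠HXK = 33°

1. ∠FHK = 90°  [cyclic FDKH, opposite ∠D+∠H]
2. ∠HFK = 18°  [same arc KH]
3. ∠FKH = 72°  [△FKH]
4. ∠HXK = 33°  [△KXH]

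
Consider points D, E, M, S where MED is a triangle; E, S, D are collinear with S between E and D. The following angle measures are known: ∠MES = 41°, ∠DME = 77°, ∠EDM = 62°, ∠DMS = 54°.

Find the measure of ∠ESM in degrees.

1. ∠MDS = 62°  [S on ray DE]
2. ∠DSM = 64°  [△MSD]
3. ∠ESM = 116°  [linear pair at S on ED]

∠ESM = 116°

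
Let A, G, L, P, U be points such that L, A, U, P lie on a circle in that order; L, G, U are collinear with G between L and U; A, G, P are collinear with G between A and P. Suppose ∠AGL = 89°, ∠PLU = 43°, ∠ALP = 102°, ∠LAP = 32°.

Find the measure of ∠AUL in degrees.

1. ∠AGU = 91°  [linear pair at G on LU]
2. ∠PAU = 43°  [same arc UP]
3. ∠AUL = 46°  [△AGU]

∠AUL = 46°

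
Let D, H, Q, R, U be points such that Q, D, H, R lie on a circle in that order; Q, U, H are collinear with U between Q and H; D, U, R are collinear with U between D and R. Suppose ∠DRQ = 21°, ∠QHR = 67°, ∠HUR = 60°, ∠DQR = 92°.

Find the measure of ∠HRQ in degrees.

∠HRQ = 74°

1. ∠QUR = 120°  [linear pair at U on QH]
2. ∠HQR = 39°  [△QUR]
3. ∠HRQ = 74°  [△QHR]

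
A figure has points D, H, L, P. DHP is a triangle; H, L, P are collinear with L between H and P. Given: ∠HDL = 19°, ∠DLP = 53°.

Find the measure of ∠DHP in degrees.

1. ∠DLH = 127°  [linear pair at L on HP]
2. ∠DHL = 34°  [△DHL]
3. ∠DHP = 34°  [L on ray HP]

∠DHP = 34°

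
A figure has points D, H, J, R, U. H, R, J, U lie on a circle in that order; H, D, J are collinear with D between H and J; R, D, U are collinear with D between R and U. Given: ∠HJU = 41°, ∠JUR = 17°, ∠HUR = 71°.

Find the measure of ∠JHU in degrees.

∠JHU = 51°

1. ∠JDU = 122°  [△JDU]
2. ∠HDU = 58°  [linear pair at D on HJ]
3. ∠JHU = 51°  [△HDU]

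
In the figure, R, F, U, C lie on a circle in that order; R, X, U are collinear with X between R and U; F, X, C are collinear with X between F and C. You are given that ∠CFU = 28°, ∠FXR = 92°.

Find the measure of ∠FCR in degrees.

∠FCR = 64°

1. ∠CRU = 28°  [same arc UC]
2. ∠CXU = 92°  [vertical angles at X]
3. ∠CXR = 88°  [linear pair at X on RU]
4. ∠FCR = 64°  [△RXC]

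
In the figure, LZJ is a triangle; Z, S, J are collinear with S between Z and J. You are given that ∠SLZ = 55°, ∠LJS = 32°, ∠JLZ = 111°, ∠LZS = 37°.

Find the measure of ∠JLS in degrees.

1. ∠LSZ = 88°  [△LZS]
2. ∠JSL = 92°  [linear pair at S on ZJ]
3. ∠JLS = 56°  [△LSJ]

∠JLS = 56°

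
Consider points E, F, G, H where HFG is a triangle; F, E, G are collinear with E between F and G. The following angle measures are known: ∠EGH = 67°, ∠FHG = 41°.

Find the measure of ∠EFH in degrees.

1. ∠FGH = 67°  [E on ray GF]
2. ∠GFH = 72°  [△HFG]
3. ∠EFH = 72°  [E on ray FG]

∠EFH = 72°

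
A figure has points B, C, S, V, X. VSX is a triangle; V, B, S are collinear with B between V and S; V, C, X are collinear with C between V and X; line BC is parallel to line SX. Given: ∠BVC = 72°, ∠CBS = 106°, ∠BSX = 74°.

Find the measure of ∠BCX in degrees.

1. ∠CBV = 74°  [linear pair at B on VS]
2. ∠BCV = 34°  [△VBC]
3. ∠BCX = 146°  [linear pair at C on VX]

∠BCX = 146°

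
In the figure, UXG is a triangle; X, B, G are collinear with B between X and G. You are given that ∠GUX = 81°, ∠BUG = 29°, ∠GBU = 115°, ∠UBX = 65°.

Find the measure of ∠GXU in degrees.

∠GXU = 63°

1. ∠BGU = 36°  [△UBG]
2. ∠UGX = 36°  [B on ray GX]
3. ∠GXU = 63°  [△UXG]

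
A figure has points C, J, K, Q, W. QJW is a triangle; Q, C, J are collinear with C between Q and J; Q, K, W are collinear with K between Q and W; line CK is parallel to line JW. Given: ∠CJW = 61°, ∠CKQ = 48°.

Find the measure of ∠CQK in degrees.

1. ∠QJW = 61°  [C on ray JQ]
2. ∠JWQ = 48°  [CK∥JW, corresponding at K]
3. ∠JQW = 71°  [△QJW]
4. ∠CQK = 71°  [C on QJ, K on QW]

∠CQK = 71°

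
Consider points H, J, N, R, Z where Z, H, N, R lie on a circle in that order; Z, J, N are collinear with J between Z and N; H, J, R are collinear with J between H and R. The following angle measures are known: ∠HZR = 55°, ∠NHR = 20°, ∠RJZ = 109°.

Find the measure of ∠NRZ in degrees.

∠NRZ = 86°

1. ∠HNR = 125°  [cyclic ZHNR, opposite ∠Z+∠N]
2. ∠NZR = 20°  [same arc NR]
3. ∠HRN = 35°  [△HNR]
4. ∠NJR = 71°  [linear pair at J on ZN]
5. ∠RNZ = 74°  [△NJR]
6. ∠NRZ = 86°  [△ZNR]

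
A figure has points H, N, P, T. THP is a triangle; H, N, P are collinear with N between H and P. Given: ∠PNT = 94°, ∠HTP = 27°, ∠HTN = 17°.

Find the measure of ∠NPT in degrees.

1. ∠HNT = 86°  [linear pair at N on HP]
2. ∠NHT = 77°  [△THN]
3. ∠PHT = 77°  [N on ray HP]
4. ∠HPT = 76°  [△THP]
5. ∠NPT = 76°  [N on ray PH]

∠NPT = 76°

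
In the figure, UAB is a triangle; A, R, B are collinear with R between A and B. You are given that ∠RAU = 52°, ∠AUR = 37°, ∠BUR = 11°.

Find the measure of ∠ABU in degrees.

∠ABU = 80°

1. ∠ARU = 91°  [△UAR]
2. ∠BRU = 89°  [linear pair at R on AB]
3. ∠RBU = 80°  [△URB]
4. ∠ABU = 80°  [R on ray BA]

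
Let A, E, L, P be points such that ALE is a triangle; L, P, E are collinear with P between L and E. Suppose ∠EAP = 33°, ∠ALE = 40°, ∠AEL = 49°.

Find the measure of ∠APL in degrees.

∠APL = 82°

1. ∠AEP = 49°  [P on ray EL]
2. ∠APE = 98°  [△APE]
3. ∠APL = 82°  [linear pair at P on LE]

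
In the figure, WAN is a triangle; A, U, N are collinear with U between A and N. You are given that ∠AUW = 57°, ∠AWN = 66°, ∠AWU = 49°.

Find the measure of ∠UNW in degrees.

∠UNW = 40°

1. ∠UAW = 74°  [△WAU]
2. ∠NAW = 74°  [U on ray AN]
3. ∠ANW = 40°  [△WAN]
4. ∠UNW = 40°  [U on ray NA]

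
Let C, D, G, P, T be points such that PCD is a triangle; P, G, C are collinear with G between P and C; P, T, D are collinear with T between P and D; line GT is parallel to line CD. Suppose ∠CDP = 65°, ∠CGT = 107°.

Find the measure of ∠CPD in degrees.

1. ∠GTP = 65°  [GT∥CD, corresponding at T]
2. ∠PGT = 73°  [linear pair at G on PC]
3. ∠GPT = 42°  [△PGT]
4. ∠CPD = 42°  [G on PC, T on PD]

∠CPD = 42°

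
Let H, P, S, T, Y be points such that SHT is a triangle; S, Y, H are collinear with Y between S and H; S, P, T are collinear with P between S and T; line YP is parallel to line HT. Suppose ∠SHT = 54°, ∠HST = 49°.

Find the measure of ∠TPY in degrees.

∠TPY = 103°

1. ∠HTS = 77°  [△SHT]
2. ∠SPY = 77°  [YP∥HT, corresponding at P]
3. ∠TPY = 103°  [linear pair at P on ST]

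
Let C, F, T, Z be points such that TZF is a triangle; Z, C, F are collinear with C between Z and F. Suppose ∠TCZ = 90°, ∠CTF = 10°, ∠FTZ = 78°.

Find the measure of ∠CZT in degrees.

∠CZT = 22°

1. ∠FCT = 90°  [linear pair at C on ZF]
2. ∠CFT = 80°  [△TCF]
3. ∠TFZ = 80°  [C on ray FZ]
4. ∠FZT = 22°  [△TZF]
5. ∠CZT = 22°  [C on ray ZF]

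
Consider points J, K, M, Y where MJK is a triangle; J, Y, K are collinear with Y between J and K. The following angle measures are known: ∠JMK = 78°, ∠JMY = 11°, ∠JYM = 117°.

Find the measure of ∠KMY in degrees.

1. ∠MJY = 52°  [△MJY]
2. ∠KYM = 63°  [linear pair at Y on JK]
3. ∠KJM = 52°  [Y on ray JK]
4. ∠JKM = 50°  [△MJK]
5. ∠MKY = 50°  [Y on ray KJ]
6. ∠KMY = 67°  [△MYK]

∠KMY = 67°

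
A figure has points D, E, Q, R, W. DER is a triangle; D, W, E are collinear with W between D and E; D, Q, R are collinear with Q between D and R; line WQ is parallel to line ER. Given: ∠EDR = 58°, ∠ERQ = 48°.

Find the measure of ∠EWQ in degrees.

1. ∠DRE = 48°  [Q on ray RD]
2. ∠DER = 74°  [△DER]
3. ∠DWQ = 74°  [WQ∥ER, corresponding at W]
4. ∠EWQ = 106°  [linear pair at W on DE]

∠EWQ = 106°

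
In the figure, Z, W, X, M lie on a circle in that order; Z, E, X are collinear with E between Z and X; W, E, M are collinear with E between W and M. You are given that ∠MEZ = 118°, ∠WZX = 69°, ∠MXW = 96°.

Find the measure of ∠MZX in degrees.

∠MZX = 15°

1. ∠WMX = 69°  [same arc WX]
2. ∠MWX = 15°  [△WXM]
3. ∠MZX = 15°  [same arc XM]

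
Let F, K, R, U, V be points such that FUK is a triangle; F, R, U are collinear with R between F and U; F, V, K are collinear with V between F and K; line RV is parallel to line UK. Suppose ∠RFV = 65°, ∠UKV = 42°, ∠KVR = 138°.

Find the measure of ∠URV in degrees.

1. ∠FVR = 42°  [linear pair at V on FK]
2. ∠FRV = 73°  [△FRV]
3. ∠URV = 107°  [linear pair at R on FU]

∠URV = 107°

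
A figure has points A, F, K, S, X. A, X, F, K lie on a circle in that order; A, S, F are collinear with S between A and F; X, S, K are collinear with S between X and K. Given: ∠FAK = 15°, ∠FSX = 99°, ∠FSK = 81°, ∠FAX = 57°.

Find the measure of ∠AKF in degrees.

∠AKF = 123°

1. ∠FXK = 15°  [same arc FK]
2. ∠AFX = 66°  [△XSF]
3. ∠AXF = 57°  [△AXF]
4. ∠AKF = 123°  [cyclic AXFK, opposite ∠X+∠K]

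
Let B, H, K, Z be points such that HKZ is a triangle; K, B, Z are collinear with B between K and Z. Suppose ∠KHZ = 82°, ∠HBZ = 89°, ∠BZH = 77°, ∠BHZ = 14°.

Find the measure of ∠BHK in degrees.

1. ∠HBK = 91°  [linear pair at B on KZ]
2. ∠HZK = 77°  [B on ray ZK]
3. ∠HKZ = 21°  [△HKZ]
4. ∠BKH = 21°  [B on ray KZ]
5. ∠BHK = 68°  [△HKB]

∠BHK = 68°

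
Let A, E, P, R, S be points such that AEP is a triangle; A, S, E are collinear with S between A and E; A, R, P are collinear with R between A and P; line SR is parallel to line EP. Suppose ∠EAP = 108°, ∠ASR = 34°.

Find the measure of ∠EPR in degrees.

∠EPR = 38°

1. ∠RAS = 108°  [S on AE, R on AP]
2. ∠ARS = 38°  [△ASR]
3. ∠PRS = 142°  [linear pair at R on AP]
4. ∠EPR = 38°  [SR∥EP, co-interior at P–R]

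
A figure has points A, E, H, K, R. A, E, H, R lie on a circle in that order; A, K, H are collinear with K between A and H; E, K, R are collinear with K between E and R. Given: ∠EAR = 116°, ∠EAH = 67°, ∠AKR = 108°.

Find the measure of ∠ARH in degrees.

1. ∠EHR = 64°  [cyclic AEHR, opposite ∠A+∠H]
2. ∠ERH = 67°  [same arc EH]
3. ∠HKR = 72°  [linear pair at K on AH]
4. ∠HER = 49°  [△EHR]
5. ∠AHR = 41°  [△HKR]
6. ∠HAR = 49°  [same arc HR]
7. ∠ARH = 90°  [△AHR]

∠ARH = 90°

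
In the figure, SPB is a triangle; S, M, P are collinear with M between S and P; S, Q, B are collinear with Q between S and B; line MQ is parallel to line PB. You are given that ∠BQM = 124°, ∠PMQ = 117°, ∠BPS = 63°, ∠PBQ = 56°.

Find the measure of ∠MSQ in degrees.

1. ∠MQS = 56°  [linear pair at Q on SB]
2. ∠QMS = 63°  [linear pair at M on SP]
3. ∠MSQ = 61°  [△SMQ]

∠MSQ = 61°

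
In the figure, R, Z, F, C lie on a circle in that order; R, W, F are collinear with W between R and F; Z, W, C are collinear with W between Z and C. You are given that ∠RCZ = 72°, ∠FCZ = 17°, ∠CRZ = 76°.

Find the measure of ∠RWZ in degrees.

1. ∠CZR = 32°  [△RZC]
2. ∠FRZ = 17°  [same arc ZF]
3. ∠RWZ = 131°  [△RWZ]

∠RWZ = 131°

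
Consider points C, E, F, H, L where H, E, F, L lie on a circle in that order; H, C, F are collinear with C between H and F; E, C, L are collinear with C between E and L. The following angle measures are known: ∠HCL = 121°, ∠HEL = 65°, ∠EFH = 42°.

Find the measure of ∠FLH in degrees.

1. ∠HFL = 65°  [same arc HL]
2. ∠ELH = 42°  [same arc HE]
3. ∠FHL = 17°  [△HCL]
4. ∠FLH = 98°  [△HFL]

∠FLH = 98°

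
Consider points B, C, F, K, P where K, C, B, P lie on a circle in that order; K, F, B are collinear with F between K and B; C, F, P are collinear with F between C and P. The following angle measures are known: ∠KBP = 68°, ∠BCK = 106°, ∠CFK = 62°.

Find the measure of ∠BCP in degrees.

1. ∠BPK = 74°  [cyclic KCBP, opposite ∠C+∠P]
2. ∠BKP = 38°  [△KBP]
3. ∠BCP = 38°  [same arc BP]

∠BCP = 38°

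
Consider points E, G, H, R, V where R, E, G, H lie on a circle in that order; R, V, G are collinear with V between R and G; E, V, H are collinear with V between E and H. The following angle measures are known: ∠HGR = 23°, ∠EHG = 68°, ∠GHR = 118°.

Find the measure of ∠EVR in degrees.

∠EVR = 89°

1. ∠HER = 23°  [same arc RH]
2. ∠ERG = 68°  [same arc EG]
3. ∠EVR = 89°  [△RVE]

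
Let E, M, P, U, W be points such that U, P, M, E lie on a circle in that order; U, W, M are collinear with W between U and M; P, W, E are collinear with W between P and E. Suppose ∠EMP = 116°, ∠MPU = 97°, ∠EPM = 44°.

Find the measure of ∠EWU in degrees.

1. ∠MEP = 20°  [△PME]
2. ∠MEU = 83°  [cyclic UPME, opposite ∠P+∠E]
3. ∠EUM = 44°  [same arc ME]
4. ∠EMU = 53°  [△UME]
5. ∠EWM = 107°  [△MWE]
6. ∠EWU = 73°  [linear pair at W on UM]

∠EWU = 73°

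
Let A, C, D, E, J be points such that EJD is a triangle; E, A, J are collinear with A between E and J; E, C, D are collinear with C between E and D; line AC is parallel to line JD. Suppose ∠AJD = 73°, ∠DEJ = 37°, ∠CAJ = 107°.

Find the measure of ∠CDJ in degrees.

∠CDJ = 70°

1. ∠DJE = 73°  [A on ray JE]
2. ∠EDJ = 70°  [△EJD]
3. ∠CDJ = 70°  [C on ray DE]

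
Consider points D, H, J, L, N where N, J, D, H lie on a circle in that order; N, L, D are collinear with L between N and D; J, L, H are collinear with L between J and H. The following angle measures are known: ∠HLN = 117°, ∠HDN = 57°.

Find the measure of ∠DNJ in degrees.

1. ∠DLJ = 117°  [vertical angles at L]
2. ∠HJN = 57°  [same arc NH]
3. ∠JLN = 63°  [linear pair at L on ND]
4. ∠DNJ = 60°  [△NLJ]

∠DNJ = 60°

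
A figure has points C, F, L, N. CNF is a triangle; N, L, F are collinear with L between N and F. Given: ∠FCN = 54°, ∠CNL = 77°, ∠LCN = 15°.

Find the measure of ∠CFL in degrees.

∠CFL = 49°

1. ∠CNF = 77°  [L on ray NF]
2. ∠CFN = 49°  [△CNF]
3. ∠CFL = 49°  [L on ray FN]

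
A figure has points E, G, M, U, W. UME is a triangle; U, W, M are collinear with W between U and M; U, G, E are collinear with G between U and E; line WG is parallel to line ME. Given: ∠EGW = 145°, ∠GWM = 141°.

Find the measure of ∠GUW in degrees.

1. ∠UGW = 35°  [linear pair at G on UE]
2. ∠GWU = 39°  [linear pair at W on UM]
3. ∠GUW = 106°  [△UWG]

∠GUW = 106°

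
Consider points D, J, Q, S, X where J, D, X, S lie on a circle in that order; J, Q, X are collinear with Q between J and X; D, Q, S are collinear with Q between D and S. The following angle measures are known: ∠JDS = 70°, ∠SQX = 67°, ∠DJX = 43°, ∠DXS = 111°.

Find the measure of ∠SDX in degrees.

1. ∠JXS = 70°  [same arc JS]
2. ∠DSX = 43°  [△XQS]
3. ∠SDX = 26°  [△DXS]

∠SDX = 26°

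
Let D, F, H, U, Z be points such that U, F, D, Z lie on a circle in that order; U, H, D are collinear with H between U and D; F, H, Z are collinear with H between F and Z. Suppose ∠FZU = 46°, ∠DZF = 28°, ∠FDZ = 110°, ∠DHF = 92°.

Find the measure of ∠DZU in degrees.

1. ∠FDU = 46°  [same arc UF]
2. ∠DUF = 28°  [same arc FD]
3. ∠DFU = 106°  [△UFD]
4. ∠DZU = 74°  [cyclic UFDZ, opposite ∠F+∠Z]

∠DZU = 74°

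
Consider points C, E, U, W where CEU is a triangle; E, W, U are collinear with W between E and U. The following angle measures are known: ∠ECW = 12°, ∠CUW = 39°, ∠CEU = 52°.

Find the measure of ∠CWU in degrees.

1. ∠CEW = 52°  [W on ray EU]
2. ∠CWE = 116°  [△CEW]
3. ∠CWU = 64°  [linear pair at W on EU]

∠CWU = 64°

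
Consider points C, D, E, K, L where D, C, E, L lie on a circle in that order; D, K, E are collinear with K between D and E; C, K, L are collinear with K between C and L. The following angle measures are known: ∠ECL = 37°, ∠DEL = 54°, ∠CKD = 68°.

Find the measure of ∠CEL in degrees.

∠CEL = 85°

1. ∠EKL = 68°  [vertical angles at K]
2. ∠CLE = 58°  [△EKL]
3. ∠CEL = 85°  [△CEL]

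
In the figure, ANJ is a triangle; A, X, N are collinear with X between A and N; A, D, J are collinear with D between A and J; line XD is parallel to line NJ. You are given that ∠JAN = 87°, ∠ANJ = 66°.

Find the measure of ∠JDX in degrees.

∠JDX = 153°

1. ∠AJN = 27°  [△ANJ]
2. ∠ADX = 27°  [XD∥NJ, corresponding at D]
3. ∠JDX = 153°  [linear pair at D on AJ]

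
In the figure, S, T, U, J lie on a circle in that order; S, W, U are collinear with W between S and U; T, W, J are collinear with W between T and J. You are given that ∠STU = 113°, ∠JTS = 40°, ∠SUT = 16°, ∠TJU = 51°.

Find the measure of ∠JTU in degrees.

1. ∠SJU = 67°  [cyclic STUJ, opposite ∠T+∠J]
2. ∠JUS = 40°  [same arc SJ]
3. ∠JSU = 73°  [△SUJ]
4. ∠JTU = 73°  [same arc UJ]

∠JTU = 73°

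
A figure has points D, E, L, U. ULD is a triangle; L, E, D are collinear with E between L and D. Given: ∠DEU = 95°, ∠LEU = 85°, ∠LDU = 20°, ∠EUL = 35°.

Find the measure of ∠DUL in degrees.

∠DUL = 100°

1. ∠ELU = 60°  [△ULE]
2. ∠DLU = 60°  [E on ray LD]
3. ∠DUL = 100°  [△ULD]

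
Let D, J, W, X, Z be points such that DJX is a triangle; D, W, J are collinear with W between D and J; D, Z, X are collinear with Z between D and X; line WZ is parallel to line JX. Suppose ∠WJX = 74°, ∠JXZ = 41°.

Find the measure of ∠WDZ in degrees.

∠WDZ = 65°

1. ∠DJX = 74°  [W on ray JD]
2. ∠DXJ = 41°  [Z on ray XD]
3. ∠JDX = 65°  [△DJX]
4. ∠WDZ = 65°  [W on DJ, Z on DX]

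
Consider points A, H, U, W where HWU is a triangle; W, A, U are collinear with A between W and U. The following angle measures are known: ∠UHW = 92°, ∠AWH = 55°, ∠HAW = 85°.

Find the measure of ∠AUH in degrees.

∠AUH = 33°

1. ∠HWU = 55°  [A on ray WU]
2. ∠HUW = 33°  [△HWU]
3. ∠AUH = 33°  [A on ray UW]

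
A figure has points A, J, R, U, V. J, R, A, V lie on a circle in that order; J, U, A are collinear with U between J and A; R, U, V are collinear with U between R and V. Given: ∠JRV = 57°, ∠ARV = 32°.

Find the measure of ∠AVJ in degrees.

1. ∠JAV = 57°  [same arc JV]
2. ∠AJV = 32°  [same arc AV]
3. ∠AVJ = 91°  [△JAV]

∠AVJ = 91°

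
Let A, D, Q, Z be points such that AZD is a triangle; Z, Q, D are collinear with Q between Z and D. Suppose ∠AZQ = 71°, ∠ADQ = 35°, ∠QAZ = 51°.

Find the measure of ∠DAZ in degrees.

1. ∠AZD = 71°  [Q on ray ZD]
2. ∠ADZ = 35°  [Q on ray DZ]
3. ∠DAZ = 74°  [△AZD]

∠DAZ = 74°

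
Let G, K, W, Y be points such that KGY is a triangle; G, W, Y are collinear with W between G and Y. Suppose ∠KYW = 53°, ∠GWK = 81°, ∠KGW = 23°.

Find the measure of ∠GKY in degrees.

1. ∠GYK = 53°  [W on ray YG]
2. ∠KGY = 23°  [W on ray GY]
3. ∠GKY = 104°  [△KGY]

∠GKY = 104°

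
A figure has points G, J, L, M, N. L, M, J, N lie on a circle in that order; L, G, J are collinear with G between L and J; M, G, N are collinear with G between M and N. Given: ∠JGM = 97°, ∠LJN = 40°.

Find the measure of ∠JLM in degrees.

∠JLM = 57°

1. ∠LGM = 83°  [linear pair at G on LJ]
2. ∠LMN = 40°  [same arc LN]
3. ∠JLM = 57°  [△LGM]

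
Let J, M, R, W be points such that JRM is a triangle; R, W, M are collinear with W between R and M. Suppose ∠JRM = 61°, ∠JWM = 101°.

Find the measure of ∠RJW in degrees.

∠RJW = 40°

1. ∠JRW = 61°  [W on ray RM]
2. ∠JWR = 79°  [linear pair at W on RM]
3. ∠RJW = 40°  [△JRW]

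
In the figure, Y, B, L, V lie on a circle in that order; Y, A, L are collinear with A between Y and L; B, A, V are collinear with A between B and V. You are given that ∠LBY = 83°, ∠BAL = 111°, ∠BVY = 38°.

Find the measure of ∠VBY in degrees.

∠VBY = 52°

1. ∠LVY = 97°  [cyclic YBLV, opposite ∠B+∠V]
2. ∠VAY = 111°  [vertical angles at A]
3. ∠LYV = 31°  [△YAV]
4. ∠VLY = 52°  [△YLV]
5. ∠VBY = 52°  [same arc YV]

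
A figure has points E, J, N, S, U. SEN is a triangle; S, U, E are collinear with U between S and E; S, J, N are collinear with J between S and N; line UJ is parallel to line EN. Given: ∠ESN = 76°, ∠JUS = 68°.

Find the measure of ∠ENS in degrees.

1. ∠JSU = 76°  [U on SE, J on SN]
2. ∠SJU = 36°  [△SUJ]
3. ∠ENS = 36°  [UJ∥EN, corresponding at J]

∠ENS = 36°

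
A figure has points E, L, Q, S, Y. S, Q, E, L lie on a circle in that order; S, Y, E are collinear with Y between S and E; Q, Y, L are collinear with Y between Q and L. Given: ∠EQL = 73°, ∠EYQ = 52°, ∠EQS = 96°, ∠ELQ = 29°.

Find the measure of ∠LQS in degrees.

1. ∠QES = 55°  [△QYE]
2. ∠QYS = 128°  [linear pair at Y on SE]
3. ∠ESQ = 29°  [△SQE]
4. ∠LQS = 23°  [△SYQ]

∠LQS = 23°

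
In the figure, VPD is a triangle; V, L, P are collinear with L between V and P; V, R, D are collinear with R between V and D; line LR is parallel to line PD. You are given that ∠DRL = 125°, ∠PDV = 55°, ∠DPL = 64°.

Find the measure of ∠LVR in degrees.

∠LVR = 61°

1. ∠DPV = 64°  [L on ray PV]
2. ∠DVP = 61°  [△VPD]
3. ∠LVR = 61°  [L on VP, R on VD]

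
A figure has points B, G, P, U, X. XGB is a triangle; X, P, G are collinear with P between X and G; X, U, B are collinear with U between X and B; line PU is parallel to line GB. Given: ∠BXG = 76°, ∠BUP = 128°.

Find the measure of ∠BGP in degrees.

∠BGP = 52°

1. ∠PXU = 76°  [P on XG, U on XB]
2. ∠PUX = 52°  [linear pair at U on XB]
3. ∠UPX = 52°  [△XPU]
4. ∠GPU = 128°  [linear pair at P on XG]
5. ∠BGP = 52°  [PU∥GB, co-interior at G–P]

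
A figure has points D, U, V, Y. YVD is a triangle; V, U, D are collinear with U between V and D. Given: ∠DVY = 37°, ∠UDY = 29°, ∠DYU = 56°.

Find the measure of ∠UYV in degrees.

∠UYV = 58°

1. ∠UVY = 37°  [U on ray VD]
2. ∠DUY = 95°  [△YUD]
3. ∠VUY = 85°  [linear pair at U on VD]
4. ∠UYV = 58°  [△YVU]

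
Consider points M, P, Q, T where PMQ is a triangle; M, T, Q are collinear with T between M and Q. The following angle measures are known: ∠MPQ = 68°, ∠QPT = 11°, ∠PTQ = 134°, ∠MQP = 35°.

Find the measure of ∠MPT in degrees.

∠MPT = 57°

1. ∠PMQ = 77°  [△PMQ]
2. ∠MTP = 46°  [linear pair at T on MQ]
3. ∠PMT = 77°  [T on ray MQ]
4. ∠MPT = 57°  [△PMT]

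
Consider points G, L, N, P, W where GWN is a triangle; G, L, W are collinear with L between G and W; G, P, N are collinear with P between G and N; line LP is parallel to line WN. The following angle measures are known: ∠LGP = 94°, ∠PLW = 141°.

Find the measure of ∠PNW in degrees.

1. ∠GLP = 39°  [linear pair at L on GW]
2. ∠GPL = 47°  [△GLP]
3. ∠LPN = 133°  [linear pair at P on GN]
4. ∠PNW = 47°  [LP∥WN, co-interior at N–P]

∠PNW = 47°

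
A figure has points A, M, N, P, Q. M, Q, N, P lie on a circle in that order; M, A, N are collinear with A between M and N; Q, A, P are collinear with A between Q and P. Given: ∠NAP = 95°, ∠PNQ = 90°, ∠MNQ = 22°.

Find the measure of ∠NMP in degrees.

1. ∠MAP = 85°  [linear pair at A on MN]
2. ∠MPQ = 22°  [same arc MQ]
3. ∠NMP = 73°  [△MAP]

∠NMP = 73°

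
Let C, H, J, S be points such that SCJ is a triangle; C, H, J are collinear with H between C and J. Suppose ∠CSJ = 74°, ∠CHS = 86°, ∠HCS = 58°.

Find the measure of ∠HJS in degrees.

1. ∠JCS = 58°  [H on ray CJ]
2. ∠CJS = 48°  [△SCJ]
3. ∠HJS = 48°  [H on ray JC]

∠HJS = 48°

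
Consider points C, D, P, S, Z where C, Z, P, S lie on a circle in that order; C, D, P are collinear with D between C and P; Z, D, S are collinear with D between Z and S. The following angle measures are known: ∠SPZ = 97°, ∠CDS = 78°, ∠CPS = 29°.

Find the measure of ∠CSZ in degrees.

∠CSZ = 68°

1. ∠SCZ = 83°  [cyclic CZPS, opposite ∠C+∠P]
2. ∠CZS = 29°  [same arc CS]
3. ∠CSZ = 68°  [△CZS]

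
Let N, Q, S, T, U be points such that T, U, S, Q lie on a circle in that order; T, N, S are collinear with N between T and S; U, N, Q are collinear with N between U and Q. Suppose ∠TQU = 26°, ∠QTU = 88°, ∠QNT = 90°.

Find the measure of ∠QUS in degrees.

1. ∠TSU = 26°  [same arc TU]
2. ∠SNU = 90°  [vertical angles at N]
3. ∠QUS = 64°  [△UNS]

∠QUS = 64°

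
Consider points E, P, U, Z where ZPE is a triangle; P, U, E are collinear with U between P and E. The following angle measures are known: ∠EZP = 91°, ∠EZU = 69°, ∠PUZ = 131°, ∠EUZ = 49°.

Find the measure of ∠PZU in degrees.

∠PZU = 22°

1. ∠UEZ = 62°  [△ZUE]
2. ∠PEZ = 62°  [U on ray EP]
3. ∠EPZ = 27°  [△ZPE]
4. ∠UPZ = 27°  [U on ray PE]
5. ∠PZU = 22°  [△ZPU]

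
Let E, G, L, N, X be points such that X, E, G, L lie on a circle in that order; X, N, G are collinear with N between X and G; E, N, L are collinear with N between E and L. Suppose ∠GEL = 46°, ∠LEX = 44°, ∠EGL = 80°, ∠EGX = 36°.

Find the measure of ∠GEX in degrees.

1. ∠GXL = 46°  [same arc GL]
2. ∠LGX = 44°  [same arc XL]
3. ∠GLX = 90°  [△XGL]
4. ∠GEX = 90°  [cyclic XEGL, opposite ∠E+∠L]

∠GEX = 90°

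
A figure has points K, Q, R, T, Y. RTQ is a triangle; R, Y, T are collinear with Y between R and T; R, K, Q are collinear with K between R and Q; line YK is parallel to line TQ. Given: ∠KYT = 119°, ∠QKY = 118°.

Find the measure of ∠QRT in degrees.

∠QRT = 57°

1. ∠KYR = 61°  [linear pair at Y on RT]
2. ∠RKY = 62°  [linear pair at K on RQ]
3. ∠KRY = 57°  [△RYK]
4. ∠QRT = 57°  [Y on RT, K on RQ]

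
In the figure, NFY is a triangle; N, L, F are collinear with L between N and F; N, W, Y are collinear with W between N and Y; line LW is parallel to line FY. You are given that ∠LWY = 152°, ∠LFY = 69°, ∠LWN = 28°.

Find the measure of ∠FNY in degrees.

∠FNY = 83°

1. ∠NFY = 69°  [L on ray FN]
2. ∠FYN = 28°  [LW∥FY, corresponding at W]
3. ∠FNY = 83°  [△NFY]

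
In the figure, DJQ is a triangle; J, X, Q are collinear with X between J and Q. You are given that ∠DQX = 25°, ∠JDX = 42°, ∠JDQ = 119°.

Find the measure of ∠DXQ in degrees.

1. ∠DQJ = 25°  [X on ray QJ]
2. ∠DJQ = 36°  [△DJQ]
3. ∠DJX = 36°  [X on ray JQ]
4. ∠DXJ = 102°  [△DJX]
5. ∠DXQ = 78°  [linear pair at X on JQ]

∠DXQ = 78°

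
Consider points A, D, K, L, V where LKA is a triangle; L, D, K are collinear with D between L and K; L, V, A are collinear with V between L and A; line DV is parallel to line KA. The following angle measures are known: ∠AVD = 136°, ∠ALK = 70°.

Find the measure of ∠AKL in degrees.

1. ∠DVL = 44°  [linear pair at V on LA]
2. ∠DLV = 70°  [D on LK, V on LA]
3. ∠LDV = 66°  [△LDV]
4. ∠AKL = 66°  [DV∥KA, corresponding at D]

∠AKL = 66°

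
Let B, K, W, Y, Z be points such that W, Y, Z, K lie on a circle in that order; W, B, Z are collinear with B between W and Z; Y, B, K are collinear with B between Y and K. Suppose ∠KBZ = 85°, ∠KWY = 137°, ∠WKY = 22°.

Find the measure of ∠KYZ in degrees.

∠KYZ = 63°

1. ∠WBY = 85°  [vertical angles at B]
2. ∠WZY = 22°  [same arc WY]
3. ∠YBZ = 95°  [linear pair at B on WZ]
4. ∠KYZ = 63°  [△YBZ]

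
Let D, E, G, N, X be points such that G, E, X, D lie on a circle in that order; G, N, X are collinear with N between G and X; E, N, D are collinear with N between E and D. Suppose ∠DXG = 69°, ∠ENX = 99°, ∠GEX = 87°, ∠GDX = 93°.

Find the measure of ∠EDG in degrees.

∠EDG = 63°

1. ∠DGX = 18°  [△GXD]
2. ∠DNG = 99°  [vertical angles at N]
3. ∠EDG = 63°  [△GND]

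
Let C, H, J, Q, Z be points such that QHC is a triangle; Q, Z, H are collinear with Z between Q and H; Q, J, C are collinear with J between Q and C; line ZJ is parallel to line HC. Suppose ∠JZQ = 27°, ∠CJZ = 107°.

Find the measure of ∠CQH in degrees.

∠CQH = 80°

1. ∠QJZ = 73°  [linear pair at J on QC]
2. ∠JQZ = 80°  [△QZJ]
3. ∠CQH = 80°  [Z on QH, J on QC]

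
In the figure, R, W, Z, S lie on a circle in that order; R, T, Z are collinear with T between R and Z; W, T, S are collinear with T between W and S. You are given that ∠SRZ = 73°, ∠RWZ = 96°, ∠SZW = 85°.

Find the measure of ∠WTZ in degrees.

∠WTZ = 45°

1. ∠SWZ = 73°  [same arc ZS]
2. ∠WSZ = 22°  [△WZS]
3. ∠WRZ = 22°  [same arc WZ]
4. ∠RZW = 62°  [△RWZ]
5. ∠WTZ = 45°  [△WTZ]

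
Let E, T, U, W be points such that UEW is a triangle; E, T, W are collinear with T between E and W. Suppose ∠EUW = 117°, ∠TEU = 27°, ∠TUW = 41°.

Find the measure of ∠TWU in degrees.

1. ∠UEW = 27°  [T on ray EW]
2. ∠EWU = 36°  [△UEW]
3. ∠TWU = 36°  [T on ray WE]

∠TWU = 36°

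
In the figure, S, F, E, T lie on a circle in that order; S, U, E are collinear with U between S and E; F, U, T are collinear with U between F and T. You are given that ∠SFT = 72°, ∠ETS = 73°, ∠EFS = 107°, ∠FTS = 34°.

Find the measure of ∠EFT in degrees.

1. ∠SET = 72°  [same arc ST]
2. ∠EST = 35°  [△SET]
3. ∠EFT = 35°  [same arc ET]

∠EFT = 35°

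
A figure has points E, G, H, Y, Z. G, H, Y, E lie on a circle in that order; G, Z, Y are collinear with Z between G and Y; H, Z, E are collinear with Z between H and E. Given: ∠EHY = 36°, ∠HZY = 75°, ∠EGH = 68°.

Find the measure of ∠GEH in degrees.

∠GEH = 69°

1. ∠EGY = 36°  [same arc YE]
2. ∠EZG = 75°  [vertical angles at Z]
3. ∠GEH = 69°  [△GZE]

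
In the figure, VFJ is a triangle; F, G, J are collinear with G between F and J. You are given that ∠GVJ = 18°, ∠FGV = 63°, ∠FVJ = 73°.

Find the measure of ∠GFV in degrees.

1. ∠JGV = 117°  [linear pair at G on FJ]
2. ∠GJV = 45°  [△VGJ]
3. ∠FJV = 45°  [G on ray JF]
4. ∠JFV = 62°  [△VFJ]
5. ∠GFV = 62°  [G on ray FJ]

∠GFV = 62°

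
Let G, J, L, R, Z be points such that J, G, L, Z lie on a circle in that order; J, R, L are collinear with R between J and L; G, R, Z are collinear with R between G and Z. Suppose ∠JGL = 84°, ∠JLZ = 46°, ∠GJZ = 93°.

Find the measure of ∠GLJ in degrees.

∠GLJ = 41°

1. ∠JGZ = 46°  [same arc JZ]
2. ∠GZJ = 41°  [△JGZ]
3. ∠GLJ = 41°  [same arc JG]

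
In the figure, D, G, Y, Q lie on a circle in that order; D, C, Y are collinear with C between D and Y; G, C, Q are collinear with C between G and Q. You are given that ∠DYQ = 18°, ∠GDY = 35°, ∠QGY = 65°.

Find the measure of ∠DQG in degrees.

1. ∠DGQ = 18°  [same arc DQ]
2. ∠GQY = 35°  [same arc GY]
3. ∠GYQ = 80°  [△GYQ]
4. ∠GDQ = 100°  [cyclic DGYQ, opposite ∠D+∠Y]
5. ∠DQG = 62°  [△DGQ]

∠DQG = 62°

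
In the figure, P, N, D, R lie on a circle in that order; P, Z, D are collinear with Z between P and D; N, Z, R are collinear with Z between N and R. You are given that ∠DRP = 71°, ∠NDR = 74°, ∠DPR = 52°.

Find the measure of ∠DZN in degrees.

∠DZN = 111°

1. ∠PDR = 57°  [△PDR]
2. ∠NPR = 106°  [cyclic PNDR, opposite ∠P+∠D]
3. ∠DNR = 52°  [same arc DR]
4. ∠PNR = 57°  [same arc PR]
5. ∠NRP = 17°  [△PNR]
6. ∠NDP = 17°  [same arc PN]
7. ∠DZN = 111°  [△NZD]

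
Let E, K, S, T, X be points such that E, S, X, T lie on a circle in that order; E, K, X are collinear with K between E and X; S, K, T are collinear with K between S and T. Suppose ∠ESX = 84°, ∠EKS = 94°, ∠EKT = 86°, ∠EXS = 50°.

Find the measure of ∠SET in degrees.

∠SET = 90°

1. ∠SEX = 46°  [△ESX]
2. ∠EST = 40°  [△EKS]
3. ∠ETS = 50°  [same arc ES]
4. ∠SET = 90°  [△EST]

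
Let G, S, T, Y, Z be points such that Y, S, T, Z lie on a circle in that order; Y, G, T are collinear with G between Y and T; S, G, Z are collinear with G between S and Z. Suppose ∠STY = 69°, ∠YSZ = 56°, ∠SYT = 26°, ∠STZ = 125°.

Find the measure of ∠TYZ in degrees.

∠TYZ = 29°

1. ∠TSY = 85°  [△YST]
2. ∠YTZ = 56°  [same arc YZ]
3. ∠TZY = 95°  [cyclic YSTZ, opposite ∠S+∠Z]
4. ∠TYZ = 29°  [△YTZ]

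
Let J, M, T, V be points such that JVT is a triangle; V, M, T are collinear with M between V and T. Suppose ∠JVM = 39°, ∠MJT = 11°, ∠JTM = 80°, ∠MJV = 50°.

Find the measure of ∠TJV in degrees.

1. ∠JVT = 39°  [M on ray VT]
2. ∠JTV = 80°  [M on ray TV]
3. ∠TJV = 61°  [△JVT]

∠TJV = 61°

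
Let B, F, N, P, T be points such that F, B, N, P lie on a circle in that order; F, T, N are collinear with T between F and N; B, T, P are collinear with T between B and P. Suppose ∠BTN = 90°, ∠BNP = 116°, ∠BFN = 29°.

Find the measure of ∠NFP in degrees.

1. ∠FTP = 90°  [vertical angles at T]
2. ∠BTF = 90°  [linear pair at T on FN]
3. ∠BFP = 64°  [cyclic FBNP, opposite ∠F+∠N]
4. ∠FBP = 61°  [△FTB]
5. ∠BPF = 55°  [△FBP]
6. ∠NFP = 35°  [△FTP]

∠NFP = 35°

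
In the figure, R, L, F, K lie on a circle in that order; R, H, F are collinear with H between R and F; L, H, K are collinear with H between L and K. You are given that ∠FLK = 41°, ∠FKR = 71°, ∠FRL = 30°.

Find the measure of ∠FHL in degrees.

1. ∠FLR = 109°  [cyclic RLFK, opposite ∠L+∠K]
2. ∠LFR = 41°  [△RLF]
3. ∠FHL = 98°  [△LHF]

∠FHL = 98°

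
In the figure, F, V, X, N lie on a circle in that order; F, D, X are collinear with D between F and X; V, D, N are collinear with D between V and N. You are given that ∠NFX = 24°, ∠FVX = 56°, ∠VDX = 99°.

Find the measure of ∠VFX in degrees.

1. ∠NVX = 24°  [same arc XN]
2. ∠FXV = 57°  [△VDX]
3. ∠VFX = 67°  [△FVX]

∠VFX = 67°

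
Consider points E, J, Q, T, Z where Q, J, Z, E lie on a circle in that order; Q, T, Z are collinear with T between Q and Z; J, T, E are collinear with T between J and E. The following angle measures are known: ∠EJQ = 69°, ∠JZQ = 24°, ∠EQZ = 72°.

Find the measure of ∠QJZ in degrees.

1. ∠EZQ = 69°  [same arc QE]
2. ∠QEZ = 39°  [△QZE]
3. ∠QJZ = 141°  [cyclic QJZE, opposite ∠J+∠E]

∠QJZ = 141°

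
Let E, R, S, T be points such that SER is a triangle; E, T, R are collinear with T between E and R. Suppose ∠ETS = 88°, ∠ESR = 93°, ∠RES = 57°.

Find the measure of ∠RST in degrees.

∠RST = 58°

1. ∠RTS = 92°  [linear pair at T on ER]
2. ∠ERS = 30°  [△SER]
3. ∠SRT = 30°  [T on ray RE]
4. ∠RST = 58°  [△STR]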